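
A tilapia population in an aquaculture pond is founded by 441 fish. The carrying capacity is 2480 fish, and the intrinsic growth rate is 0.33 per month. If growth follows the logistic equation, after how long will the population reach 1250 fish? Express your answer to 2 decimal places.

A = (K − N₀)/N₀ = (2480 − 441)/441 = 4.6236.
Solve 2480/(1 + 4.6236·e^(−0.33t)) = 1250: 1 + 4.6236·e^(−0.33t) = 1.984, so e^(−0.33t) = 0.212822.
−0.33·t = ln(0.212822) = -1.5473, so t = 1.5473/0.33 = 4.6888.

4.69 months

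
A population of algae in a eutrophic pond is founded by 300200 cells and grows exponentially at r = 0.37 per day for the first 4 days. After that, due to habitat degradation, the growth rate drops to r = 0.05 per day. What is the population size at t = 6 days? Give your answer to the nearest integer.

Phase 1: N(4) = 300200·e^(0.37×4) = 300200·e^1.48 = 1.318762×10^6.
Phase 2 runs for 6 − 4 = 2 days at r = 0.05.
N(6) = 1.318762×10^6·e^(0.05×2) = 1.318762×10^6·e^0.1 = 1.457458×10^6.

1457458 cells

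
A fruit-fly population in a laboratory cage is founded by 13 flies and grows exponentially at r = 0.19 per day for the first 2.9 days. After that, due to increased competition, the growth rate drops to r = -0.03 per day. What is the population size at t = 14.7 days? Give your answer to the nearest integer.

16 flies

Phase 1: N(2.9) = 13·e^(0.19×2.9) = 13·e^0.551 = 22.5548.
Phase 2 runs for 14.7 − 2.9 = 11.8 days at r = -0.03.
N(14.7) = 22.5548·e^(-0.03×11.8) = 22.5548·e^-0.354 = 15.8307.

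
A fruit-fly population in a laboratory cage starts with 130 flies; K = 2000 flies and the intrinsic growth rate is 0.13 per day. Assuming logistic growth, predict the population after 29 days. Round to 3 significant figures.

A = (K − N₀)/N₀ = (2000 − 130)/130 = 14.385.
N(t) = K/(1 + A·e^(−rt)) = 2000/(1 + 14.385×e^(−0.13×29)).
e^(−3.77) = 0.023052; denominator = 1 + 14.385×0.023052 = 1.3316.
N = 2000/1.3316 = 1501.96.

1500 flies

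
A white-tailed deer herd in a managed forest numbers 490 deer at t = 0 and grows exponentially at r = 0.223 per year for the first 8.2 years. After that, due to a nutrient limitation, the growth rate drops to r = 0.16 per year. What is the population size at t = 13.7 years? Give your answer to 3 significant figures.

7350 deer

Phase 1: N(8.2) = 490·e^(0.223×8.2) = 490·e^1.829 = 3050.33.
Phase 2 runs for 13.7 − 8.2 = 5.5 years at r = 0.16.
N(13.7) = 3050.33·e^(0.16×5.5) = 3050.33·e^0.88 = 7354.04.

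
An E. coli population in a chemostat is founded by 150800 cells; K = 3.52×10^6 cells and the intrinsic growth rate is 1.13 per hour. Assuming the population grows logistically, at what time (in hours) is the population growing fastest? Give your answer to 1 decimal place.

2.7 hours

Logistic growth is fastest at N = K/2 = 1.76×10^6.
A = (K − N₀)/N₀ = 22.342. Set K/(1 + A·e^(−rt)) = K/2 → A·e^(−rt) = 1.
e^(−1.13t) = 1/22.342 = 0.0447584, so t = ln(22.342)/1.13 = 3.1065/1.13 = 2.7491.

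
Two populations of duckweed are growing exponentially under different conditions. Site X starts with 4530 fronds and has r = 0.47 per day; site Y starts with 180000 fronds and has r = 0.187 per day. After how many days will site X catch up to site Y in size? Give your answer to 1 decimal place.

13.0 days

Set 4530·e^(0.47t) = 180000·e^(0.187t).
e^((0.47 − 0.187)t) = 180000/4530 → e^(0.283·t) = 39.735.
0.283·t = ln(39.735) = 3.6822, so t = 3.6822/0.283 = 13.011.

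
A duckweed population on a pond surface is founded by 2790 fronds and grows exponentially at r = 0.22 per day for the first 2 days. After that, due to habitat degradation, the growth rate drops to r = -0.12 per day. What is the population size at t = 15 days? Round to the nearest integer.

910 fronds

Phase 1: N(2) = 2790·e^(0.22×2) = 2790·e^0.44 = 4332.05.
Phase 2 runs for 15 − 2 = 13 days at r = -0.12.
N(15) = 4332.05·e^(-0.12×13) = 4332.05·e^-1.56 = 910.321.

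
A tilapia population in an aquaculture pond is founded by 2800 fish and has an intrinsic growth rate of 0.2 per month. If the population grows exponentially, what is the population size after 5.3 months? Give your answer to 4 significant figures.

N(t) = N₀·e^(rt) = 2800 × e^(0.2×5.3) = 2800 × e^1.06.
e^1.06 ≈ 2.8864, so N ≈ 2800 × 2.8864 = 8081.84.

8082 fish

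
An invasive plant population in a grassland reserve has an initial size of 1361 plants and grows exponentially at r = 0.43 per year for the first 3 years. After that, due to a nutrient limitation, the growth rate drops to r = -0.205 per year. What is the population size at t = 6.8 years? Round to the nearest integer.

2269 plants

Phase 1: N(3) = 1361·e^(0.43×3) = 1361·e^1.29 = 4944.22.
Phase 2 runs for 6.8 − 3 = 3.8 years at r = -0.205.
N(6.8) = 4944.22·e^(-0.205×3.8) = 4944.22·e^-0.779 = 2268.73.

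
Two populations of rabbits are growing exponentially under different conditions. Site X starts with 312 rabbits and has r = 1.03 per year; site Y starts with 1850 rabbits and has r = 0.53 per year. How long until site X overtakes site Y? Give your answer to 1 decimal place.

3.6 years

Set 312·e^(1.03t) = 1850·e^(0.53t).
e^((1.03 − 0.53)t) = 1850/312 → e^(0.5·t) = 5.9295.
0.5·t = ln(5.9295) = 1.7799, so t = 1.7799/0.5 = 3.5599.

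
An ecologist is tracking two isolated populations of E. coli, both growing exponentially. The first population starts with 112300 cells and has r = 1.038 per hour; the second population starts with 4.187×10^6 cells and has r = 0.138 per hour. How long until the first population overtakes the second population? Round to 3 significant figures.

4.02 hours

Set 112300·e^(1.038t) = 4.187×10^6·e^(0.138t).
e^((1.038 − 0.138)t) = 4.187×10^6/112300 → e^(0.9·t) = 37.284.
0.9·t = ln(37.284) = 3.6186, so t = 3.6186/0.9 = 4.0206.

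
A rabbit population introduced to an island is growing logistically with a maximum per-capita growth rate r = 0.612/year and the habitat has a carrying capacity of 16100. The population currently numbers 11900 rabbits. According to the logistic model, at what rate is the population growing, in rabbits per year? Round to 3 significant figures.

dN/dt = rN(1 − N/K) = 0.612 × 11900 × (1 − 11900/16100).
1 − 11900/16100 = 0.26087; dN/dt = 0.612 × 11900 × 0.26087 = 1899.9.

1900 rabbits per year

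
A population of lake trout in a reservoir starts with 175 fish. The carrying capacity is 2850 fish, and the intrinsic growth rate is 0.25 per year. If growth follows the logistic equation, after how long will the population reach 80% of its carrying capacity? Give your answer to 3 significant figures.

A = (K − N₀)/N₀ = (2850 − 175)/175 = 15.286.
Solve 2850/(1 + 15.286·e^(−0.25t)) = 2280: 1 + 15.286·e^(−0.25t) = 1.25, so e^(−0.25t) = 0.0163551.
−0.25·t = ln(0.0163551) = -4.1132, so t = 4.1132/0.25 = 16.453.

16.5 years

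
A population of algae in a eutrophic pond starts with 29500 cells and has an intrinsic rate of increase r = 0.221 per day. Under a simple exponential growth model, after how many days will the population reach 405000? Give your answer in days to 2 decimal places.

Set N₀·e^(rt) = 405000: e^(0.221·t) = 405000/29500 = 13.729.
0.221·t = ln(13.729) = 2.6195, so t = 2.6195/0.221 = 11.853.

11.85 days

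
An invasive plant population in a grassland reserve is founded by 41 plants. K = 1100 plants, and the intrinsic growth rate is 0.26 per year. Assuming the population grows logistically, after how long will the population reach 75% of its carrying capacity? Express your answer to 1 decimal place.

A = (K − N₀)/N₀ = (1100 − 41)/41 = 25.829.
Solve 1100/(1 + 25.829·e^(−0.26t)) = 825: 1 + 25.829·e^(−0.26t) = 1.3333, so e^(−0.26t) = 0.0129053.
−0.26·t = ln(0.0129053) = -4.3501, so t = 4.3501/0.26 = 16.731.

16.7 years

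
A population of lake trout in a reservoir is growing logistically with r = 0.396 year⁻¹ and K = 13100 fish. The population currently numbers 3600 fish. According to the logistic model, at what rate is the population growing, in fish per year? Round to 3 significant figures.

1030 fish per year

dN/dt = rN(1 − N/K) = 0.396 × 3600 × (1 − 3600/13100).
1 − 3600/13100 = 0.72519; dN/dt = 0.396 × 3600 × 0.72519 = 1033.8.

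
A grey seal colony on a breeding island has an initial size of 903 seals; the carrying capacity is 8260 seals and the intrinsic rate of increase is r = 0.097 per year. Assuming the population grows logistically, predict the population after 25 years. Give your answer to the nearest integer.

4800 seals

A = (K − N₀)/N₀ = (8260 − 903)/903 = 8.1473.
N(t) = K/(1 + A·e^(−rt)) = 8260/(1 + 8.1473×e^(−0.097×25)).
e^(−2.425) = 0.088478; denominator = 1 + 8.1473×0.088478 = 1.7209.
N = 8260/1.7209 = 4799.94.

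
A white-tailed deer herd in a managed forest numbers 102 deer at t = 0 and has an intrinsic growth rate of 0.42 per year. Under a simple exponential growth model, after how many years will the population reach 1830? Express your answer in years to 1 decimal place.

Set N₀·e^(rt) = 1830: e^(0.42·t) = 1830/102 = 17.941.
0.42·t = ln(17.941) = 2.8871, so t = 2.8871/0.42 = 6.874.

6.9 years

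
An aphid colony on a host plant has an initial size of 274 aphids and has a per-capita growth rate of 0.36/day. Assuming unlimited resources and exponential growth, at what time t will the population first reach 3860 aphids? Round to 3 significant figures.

7.35 days

Set N₀·e^(rt) = 3860: e^(0.36·t) = 3860/274 = 14.088.
0.36·t = ln(14.088) = 2.6453, so t = 2.6453/0.36 = 7.348.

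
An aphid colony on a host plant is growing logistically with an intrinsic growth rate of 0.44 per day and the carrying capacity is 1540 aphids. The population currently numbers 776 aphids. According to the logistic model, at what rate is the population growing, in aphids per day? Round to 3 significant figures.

dN/dt = rN(1 − N/K) = 0.44 × 776 × (1 − 776/1540).
1 − 776/1540 = 0.4961; dN/dt = 0.44 × 776 × 0.4961 = 169.39.

169 aphids per day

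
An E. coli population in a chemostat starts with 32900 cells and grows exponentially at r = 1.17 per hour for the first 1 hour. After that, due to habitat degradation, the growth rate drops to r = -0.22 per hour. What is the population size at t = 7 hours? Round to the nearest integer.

28317 cells

Phase 1: N(1) = 32900·e^(1.17×1) = 32900·e^1.17 = 106004.
Phase 2 runs for 7 − 1 = 6 hours at r = -0.22.
N(7) = 106004·e^(-0.22×6) = 106004·e^-1.32 = 28317.3.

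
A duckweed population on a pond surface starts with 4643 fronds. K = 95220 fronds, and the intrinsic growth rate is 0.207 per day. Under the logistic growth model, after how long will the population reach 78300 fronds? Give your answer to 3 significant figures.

21.8 days

A = (K − N₀)/N₀ = (95220 − 4643)/4643 = 19.508.
Solve 95220/(1 + 19.508·e^(−0.207t)) = 78300: 1 + 19.508·e^(−0.207t) = 1.2161, so e^(−0.207t) = 0.0110769.
−0.207·t = ln(0.0110769) = -4.5029, so t = 4.5029/0.207 = 21.753.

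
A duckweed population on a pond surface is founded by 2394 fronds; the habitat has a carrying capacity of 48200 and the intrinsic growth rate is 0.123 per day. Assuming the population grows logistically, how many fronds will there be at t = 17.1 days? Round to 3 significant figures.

14500 fronds

A = (K − N₀)/N₀ = (48200 − 2394)/2394 = 19.134.
N(t) = K/(1 + A·e^(−rt)) = 48200/(1 + 19.134×e^(−0.123×17.1)).
e^(−2.103) = 0.12205; denominator = 1 + 19.134×0.12205 = 3.3353.
N = 48200/3.3353 = 14451.4.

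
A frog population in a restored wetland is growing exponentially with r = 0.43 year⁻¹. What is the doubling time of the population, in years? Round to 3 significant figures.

1.61 years

Doubling time t_d = ln(2)/r = 0.6931/0.43 = 1.612.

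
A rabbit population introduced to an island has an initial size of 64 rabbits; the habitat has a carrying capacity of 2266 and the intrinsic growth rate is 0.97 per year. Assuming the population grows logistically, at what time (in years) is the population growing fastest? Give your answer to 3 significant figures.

Logistic growth is fastest at N = K/2 = 1133.
A = (K − N₀)/N₀ = 34.406. Set K/(1 + A·e^(−rt)) = K/2 → A·e^(−rt) = 1.
e^(−0.97t) = 1/34.406 = 0.0290645, so t = ln(34.406)/0.97 = 3.5382/0.97 = 3.6477.

3.65 years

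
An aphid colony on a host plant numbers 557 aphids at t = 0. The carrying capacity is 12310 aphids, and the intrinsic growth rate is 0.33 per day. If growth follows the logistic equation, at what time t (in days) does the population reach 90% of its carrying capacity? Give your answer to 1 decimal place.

A = (K − N₀)/N₀ = (12310 − 557)/557 = 21.101.
Solve 12310/(1 + 21.101·e^(−0.33t)) = 11079: 1 + 21.101·e^(−0.33t) = 1.1111, so e^(−0.33t) = 0.0052658.
−0.33·t = ln(0.0052658) = -5.2465, so t = 5.2465/0.33 = 15.899.

15.9 days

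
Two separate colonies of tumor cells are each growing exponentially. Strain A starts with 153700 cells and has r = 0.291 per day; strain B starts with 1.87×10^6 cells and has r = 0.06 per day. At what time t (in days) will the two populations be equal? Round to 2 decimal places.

10.82 days

Set 153700·e^(0.291t) = 1.87×10^6·e^(0.06t).
e^((0.291 − 0.06)t) = 1.87×10^6/153700 → e^(0.231·t) = 12.167.
0.231·t = ln(12.167) = 2.4987, so t = 2.4987/0.231 = 10.817.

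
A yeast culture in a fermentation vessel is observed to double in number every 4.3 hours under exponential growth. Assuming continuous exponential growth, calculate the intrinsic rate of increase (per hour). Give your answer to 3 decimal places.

0.161 per hour

r = ln(2)/t_d = 0.6931/4.3 = 0.1612.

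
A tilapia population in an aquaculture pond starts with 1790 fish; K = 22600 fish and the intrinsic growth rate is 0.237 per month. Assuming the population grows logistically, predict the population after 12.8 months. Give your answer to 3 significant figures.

14500 fish

A = (K − N₀)/N₀ = (22600 − 1790)/1790 = 11.626.
N(t) = K/(1 + A·e^(−rt)) = 22600/(1 + 11.626×e^(−0.237×12.8)).
e^(−3.034) = 0.048142; denominator = 1 + 11.626×0.048142 = 1.5597.
N = 22600/1.5597 = 14490.1.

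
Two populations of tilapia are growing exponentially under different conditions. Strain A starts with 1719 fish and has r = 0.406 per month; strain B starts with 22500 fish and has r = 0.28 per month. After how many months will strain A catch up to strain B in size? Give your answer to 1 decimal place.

20.4 months

Set 1719·e^(0.406t) = 22500·e^(0.28t).
e^((0.406 − 0.28)t) = 22500/1719 → e^(0.126·t) = 13.089.
0.126·t = ln(13.089) = 2.5718, so t = 2.5718/0.126 = 20.411.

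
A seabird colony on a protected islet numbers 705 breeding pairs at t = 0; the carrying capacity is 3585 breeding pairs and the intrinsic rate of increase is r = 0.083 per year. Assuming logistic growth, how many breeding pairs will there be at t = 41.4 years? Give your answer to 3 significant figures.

3170 breeding pairs

A = (K − N₀)/N₀ = (3585 − 705)/705 = 4.0851.
N(t) = K/(1 + A·e^(−rt)) = 3585/(1 + 4.0851×e^(−0.083×41.4)).
e^(−3.436) = 0.032187; denominator = 1 + 4.0851×0.032187 = 1.1315.
N = 3585/1.1315 = 3168.4.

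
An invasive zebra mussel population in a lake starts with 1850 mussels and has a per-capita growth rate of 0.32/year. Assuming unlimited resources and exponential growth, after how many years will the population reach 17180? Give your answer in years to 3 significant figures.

6.96 years

Set N₀·e^(rt) = 17180: e^(0.32·t) = 17180/1850 = 9.2865.
0.32·t = ln(9.2865) = 2.2286, so t = 2.2286/0.32 = 6.9643.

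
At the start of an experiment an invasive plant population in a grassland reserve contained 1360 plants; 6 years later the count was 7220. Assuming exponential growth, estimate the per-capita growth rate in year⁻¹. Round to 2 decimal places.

From N(t) = N₀·e^(rt): e^(r·6) = 7220/1360 = 5.3088.
r·6 = ln(5.3088) = 1.6694, so r = 1.6694/6 = 0.27823.

0.28 per year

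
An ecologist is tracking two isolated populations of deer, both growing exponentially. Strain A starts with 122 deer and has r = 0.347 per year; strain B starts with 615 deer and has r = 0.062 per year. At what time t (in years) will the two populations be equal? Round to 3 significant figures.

5.68 years

Set 122·e^(0.347t) = 615·e^(0.062t).
e^((0.347 − 0.062)t) = 615/122 → e^(0.285·t) = 5.041.
0.285·t = ln(5.041) = 1.6176, so t = 1.6176/0.285 = 5.6758.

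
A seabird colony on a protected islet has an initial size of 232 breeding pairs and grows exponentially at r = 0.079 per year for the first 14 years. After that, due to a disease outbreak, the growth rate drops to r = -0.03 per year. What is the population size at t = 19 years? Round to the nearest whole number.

Phase 1: N(14) = 232·e^(0.079×14) = 232·e^1.106 = 701.161.
Phase 2 runs for 19 − 14 = 5 years at r = -0.03.
N(19) = 701.161·e^(-0.03×5) = 701.161·e^-0.15 = 603.495.

603 breeding pairs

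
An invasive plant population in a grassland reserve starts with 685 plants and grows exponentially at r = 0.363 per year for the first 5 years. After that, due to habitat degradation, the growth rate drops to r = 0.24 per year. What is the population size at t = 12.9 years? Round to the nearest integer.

28013 plants

Phase 1: N(5) = 685·e^(0.363×5) = 685·e^1.815 = 4206.64.
Phase 2 runs for 12.9 − 5 = 7.9 years at r = 0.24.
N(12.9) = 4206.64·e^(0.24×7.9) = 4206.64·e^1.896 = 28012.9.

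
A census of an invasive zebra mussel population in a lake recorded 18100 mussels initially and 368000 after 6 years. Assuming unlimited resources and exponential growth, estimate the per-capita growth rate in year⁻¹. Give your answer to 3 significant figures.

From N(t) = N₀·e^(rt): e^(r·6) = 368000/18100 = 20.331.
r·6 = ln(20.331) = 3.0122, so r = 3.0122/6 = 0.50203.

0.502 per year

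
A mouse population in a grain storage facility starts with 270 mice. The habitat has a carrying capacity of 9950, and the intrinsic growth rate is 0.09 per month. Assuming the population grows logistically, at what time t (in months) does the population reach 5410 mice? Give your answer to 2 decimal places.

A = (K − N₀)/N₀ = (9950 − 270)/270 = 35.852.
Solve 9950/(1 + 35.852·e^(−0.09t)) = 5410: 1 + 35.852·e^(−0.09t) = 1.8392, so e^(−0.09t) = 0.0234071.
−0.09·t = ln(0.0234071) = -3.7547, so t = 3.7547/0.09 = 41.719.

41.72 months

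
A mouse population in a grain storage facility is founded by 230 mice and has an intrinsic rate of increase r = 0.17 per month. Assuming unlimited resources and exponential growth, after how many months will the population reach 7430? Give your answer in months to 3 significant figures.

20.4 months

Set N₀·e^(rt) = 7430: e^(0.17·t) = 7430/230 = 32.304.
0.17·t = ln(32.304) = 3.4752, so t = 3.4752/0.17 = 20.442.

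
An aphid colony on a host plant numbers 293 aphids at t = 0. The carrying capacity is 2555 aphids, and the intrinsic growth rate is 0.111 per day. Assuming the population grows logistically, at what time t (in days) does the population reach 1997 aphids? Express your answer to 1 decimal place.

A = (K − N₀)/N₀ = (2555 − 293)/293 = 7.7201.
Solve 2555/(1 + 7.7201·e^(−0.111t)) = 1997: 1 + 7.7201·e^(−0.111t) = 1.2794, so e^(−0.111t) = 0.0361935.
−0.111·t = ln(0.0361935) = -3.3189, so t = 3.3189/0.111 = 29.9.

29.9 days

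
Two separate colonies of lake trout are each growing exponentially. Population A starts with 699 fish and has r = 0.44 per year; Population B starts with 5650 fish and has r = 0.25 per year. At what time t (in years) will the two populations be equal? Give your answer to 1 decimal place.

11.0 years

Set 699·e^(0.44t) = 5650·e^(0.25t).
e^((0.44 − 0.25)t) = 5650/699 → e^(0.19·t) = 8.083.
0.19·t = ln(8.083) = 2.0898, so t = 2.0898/0.19 = 10.999.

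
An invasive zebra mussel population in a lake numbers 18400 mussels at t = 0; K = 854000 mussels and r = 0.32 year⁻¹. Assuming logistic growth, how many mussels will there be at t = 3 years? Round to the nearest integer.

46442 mussels

A = (K − N₀)/N₀ = (854000 − 18400)/18400 = 45.413.
N(t) = K/(1 + A·e^(−rt)) = 854000/(1 + 45.413×e^(−0.32×3)).
e^(−0.96) = 0.38289; denominator = 1 + 45.413×0.38289 = 18.388.
N = 854000/18.388 = 46442.5.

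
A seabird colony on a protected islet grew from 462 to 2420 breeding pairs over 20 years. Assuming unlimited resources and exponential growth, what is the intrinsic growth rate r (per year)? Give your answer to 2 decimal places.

From N(t) = N₀·e^(rt): e^(r·20) = 2420/462 = 5.2381.
r·20 = ln(5.2381) = 1.656, so r = 1.656/20 = 0.082798.

0.08 per year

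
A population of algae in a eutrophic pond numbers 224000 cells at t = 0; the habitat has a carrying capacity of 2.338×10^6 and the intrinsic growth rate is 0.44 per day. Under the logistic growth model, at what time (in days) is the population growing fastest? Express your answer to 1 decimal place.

5.1 days

Logistic growth is fastest at N = K/2 = 1.169×10^6.
A = (K − N₀)/N₀ = 9.4375. Set K/(1 + A·e^(−rt)) = K/2 → A·e^(−rt) = 1.
e^(−0.44t) = 1/9.4375 = 0.10596, so t = ln(9.4375)/0.44 = 2.2447/0.44 = 5.1016.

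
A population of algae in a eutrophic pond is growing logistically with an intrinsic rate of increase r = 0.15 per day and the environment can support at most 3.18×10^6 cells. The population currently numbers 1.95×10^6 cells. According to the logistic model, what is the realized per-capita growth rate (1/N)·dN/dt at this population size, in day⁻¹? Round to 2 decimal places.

0.06 per day

(1/N)·dN/dt = r(1 − N/K) = 0.15 × (1 − 1.95×10^6/3.18×10^6).
= 0.15 × 0.38679 = 0.058019.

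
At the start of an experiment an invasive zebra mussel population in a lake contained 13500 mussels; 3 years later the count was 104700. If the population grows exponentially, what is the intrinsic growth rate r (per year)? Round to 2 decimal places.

0.68 per year

From N(t) = N₀·e^(rt): e^(r·3) = 104700/13500 = 7.7556.
r·3 = ln(7.7556) = 2.0484, so r = 2.0484/3 = 0.6828.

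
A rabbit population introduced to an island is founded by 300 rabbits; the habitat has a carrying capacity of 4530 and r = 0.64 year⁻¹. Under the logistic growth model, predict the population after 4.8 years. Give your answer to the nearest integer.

A = (K − N₀)/N₀ = (4530 − 300)/300 = 14.1.
N(t) = K/(1 + A·e^(−rt)) = 4530/(1 + 14.1×e^(−0.64×4.8)).
e^(−3.072) = 0.046328; denominator = 1 + 14.1×0.046328 = 1.6532.
N = 4530/1.6532 = 2740.09.

2740 rabbits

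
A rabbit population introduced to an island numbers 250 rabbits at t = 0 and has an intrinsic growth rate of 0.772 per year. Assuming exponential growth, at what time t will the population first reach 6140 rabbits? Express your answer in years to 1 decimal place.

4.1 years

Set N₀·e^(rt) = 6140: e^(0.772·t) = 6140/250 = 24.56.
0.772·t = ln(24.56) = 3.2011, so t = 3.2011/0.772 = 4.1465.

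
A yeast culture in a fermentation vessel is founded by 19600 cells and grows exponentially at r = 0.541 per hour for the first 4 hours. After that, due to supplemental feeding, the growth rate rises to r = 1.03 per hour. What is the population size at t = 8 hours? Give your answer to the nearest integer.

10504191 cells

Phase 1: N(4) = 19600·e^(0.541×4) = 19600·e^2.164 = 170635.
Phase 2 runs for 8 − 4 = 4 hours at r = 1.03.
N(8) = 170635·e^(1.03×4) = 170635·e^4.12 = 1.050419×10^7.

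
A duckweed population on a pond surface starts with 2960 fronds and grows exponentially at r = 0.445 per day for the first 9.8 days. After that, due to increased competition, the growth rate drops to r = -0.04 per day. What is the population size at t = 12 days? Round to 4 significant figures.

212300 fronds

Phase 1: N(9.8) = 2960·e^(0.445×9.8) = 2960·e^4.361 = 231873.
Phase 2 runs for 12 − 9.8 = 2.2 days at r = -0.04.
N(12) = 231873·e^(-0.04×2.2) = 231873·e^-0.088 = 212340.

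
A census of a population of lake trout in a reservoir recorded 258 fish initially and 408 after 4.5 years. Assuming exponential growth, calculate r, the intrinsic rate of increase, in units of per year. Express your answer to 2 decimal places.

0.10 per year

From N(t) = N₀·e^(rt): e^(r·4.5) = 408/258 = 1.5814.
r·4.5 = ln(1.5814) = 0.45831, so r = 0.45831/4.5 = 0.10185.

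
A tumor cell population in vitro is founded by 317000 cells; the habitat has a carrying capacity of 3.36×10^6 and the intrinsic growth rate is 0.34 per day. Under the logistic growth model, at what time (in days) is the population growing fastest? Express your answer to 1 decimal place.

6.7 days

Logistic growth is fastest at N = K/2 = 1.68×10^6.
A = (K − N₀)/N₀ = 9.5994. Set K/(1 + A·e^(−rt)) = K/2 → A·e^(−rt) = 1.
e^(−0.34t) = 1/9.5994 = 0.104174, so t = ln(9.5994)/0.34 = 2.2617/0.34 = 6.6521.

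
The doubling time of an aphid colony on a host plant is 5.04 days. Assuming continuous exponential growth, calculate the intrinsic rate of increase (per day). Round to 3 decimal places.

0.138 per day

r = ln(2)/t_d = 0.6931/5.04 = 0.13753.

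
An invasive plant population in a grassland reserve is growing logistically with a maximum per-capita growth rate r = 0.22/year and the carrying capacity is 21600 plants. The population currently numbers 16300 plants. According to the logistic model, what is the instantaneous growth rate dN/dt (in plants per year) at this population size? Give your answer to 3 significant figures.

880 plants per year

dN/dt = rN(1 − N/K) = 0.22 × 16300 × (1 − 16300/21600).
1 − 16300/21600 = 0.24537; dN/dt = 0.22 × 16300 × 0.24537 = 879.9.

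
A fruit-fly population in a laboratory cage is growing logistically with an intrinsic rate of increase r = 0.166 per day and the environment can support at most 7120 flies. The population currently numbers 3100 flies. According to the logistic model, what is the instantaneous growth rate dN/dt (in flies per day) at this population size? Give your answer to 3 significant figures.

dN/dt = rN(1 − N/K) = 0.166 × 3100 × (1 − 3100/7120).
1 − 3100/7120 = 0.56461; dN/dt = 0.166 × 3100 × 0.56461 = 290.55.

291 flies per day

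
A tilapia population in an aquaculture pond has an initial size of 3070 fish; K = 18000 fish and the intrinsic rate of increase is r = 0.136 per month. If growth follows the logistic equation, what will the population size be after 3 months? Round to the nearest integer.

A = (K − N₀)/N₀ = (18000 − 3070)/3070 = 4.8632.
N(t) = K/(1 + A·e^(−rt)) = 18000/(1 + 4.8632×e^(−0.136×3)).
e^(−0.408) = 0.66498; denominator = 1 + 4.8632×0.66498 = 4.2339.
N = 18000/4.2339 = 4251.38.

4251 fish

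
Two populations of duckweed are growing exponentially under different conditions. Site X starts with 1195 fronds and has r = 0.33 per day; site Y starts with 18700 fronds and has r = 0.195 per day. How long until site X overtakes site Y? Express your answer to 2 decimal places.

Set 1195·e^(0.33t) = 18700·e^(0.195t).
e^((0.33 − 0.195)t) = 18700/1195 → e^(0.135·t) = 15.649.
0.135·t = ln(15.649) = 2.7504, so t = 2.7504/0.135 = 20.373.

20.37 days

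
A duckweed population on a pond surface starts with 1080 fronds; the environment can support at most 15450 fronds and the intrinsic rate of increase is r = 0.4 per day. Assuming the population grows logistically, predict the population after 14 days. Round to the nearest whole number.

A = (K − N₀)/N₀ = (15450 − 1080)/1080 = 13.306.
N(t) = K/(1 + A·e^(−rt)) = 15450/(1 + 13.306×e^(−0.4×14)).
e^(−5.6) = 0.0036979; denominator = 1 + 13.306×0.0036979 = 1.0492.
N = 15450/1.0492 = 14725.5.

14725 fronds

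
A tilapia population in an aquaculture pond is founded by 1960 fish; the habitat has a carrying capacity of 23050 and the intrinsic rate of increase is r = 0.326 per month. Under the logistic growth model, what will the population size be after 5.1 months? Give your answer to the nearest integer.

A = (K − N₀)/N₀ = (23050 − 1960)/1960 = 10.76.
N(t) = K/(1 + A·e^(−rt)) = 23050/(1 + 10.76×e^(−0.326×5.1)).
e^(−1.663) = 0.18965; denominator = 1 + 10.76×0.18965 = 3.0406.
N = 23050/3.0406 = 7580.69.

7581 fish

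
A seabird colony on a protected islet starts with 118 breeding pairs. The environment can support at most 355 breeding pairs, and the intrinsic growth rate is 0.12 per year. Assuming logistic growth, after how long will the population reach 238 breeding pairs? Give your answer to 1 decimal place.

11.7 years

A = (K − N₀)/N₀ = (355 − 118)/118 = 2.0085.
Solve 355/(1 + 2.0085·e^(−0.12t)) = 238: 1 + 2.0085·e^(−0.12t) = 1.4916, so e^(−0.12t) = 0.244761.
−0.12·t = ln(0.244761) = -1.4075, so t = 1.4075/0.12 = 11.729.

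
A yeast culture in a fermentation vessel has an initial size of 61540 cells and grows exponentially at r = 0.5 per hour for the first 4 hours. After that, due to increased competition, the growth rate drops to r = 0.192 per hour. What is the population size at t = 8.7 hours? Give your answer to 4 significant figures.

1121000 cells

Phase 1: N(4) = 61540·e^(0.5×4) = 61540·e^2 = 454723.
Phase 2 runs for 8.7 − 4 = 4.7 hours at r = 0.192.
N(8.7) = 454723·e^(0.192×4.7) = 454723·e^0.9024 = 1.121124×10^6.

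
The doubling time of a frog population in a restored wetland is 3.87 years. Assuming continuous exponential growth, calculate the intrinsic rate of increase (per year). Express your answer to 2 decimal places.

r = ln(2)/t_d = 0.6931/3.87 = 0.17911.

0.18 per year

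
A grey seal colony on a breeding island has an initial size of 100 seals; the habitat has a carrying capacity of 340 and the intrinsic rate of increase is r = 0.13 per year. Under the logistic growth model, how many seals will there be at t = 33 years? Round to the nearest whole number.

329 seals

A = (K − N₀)/N₀ = (340 − 100)/100 = 2.4.
N(t) = K/(1 + A·e^(−rt)) = 340/(1 + 2.4×e^(−0.13×33)).
e^(−4.29) = 0.013705; denominator = 1 + 2.4×0.013705 = 1.0329.
N = 340/1.0329 = 329.173.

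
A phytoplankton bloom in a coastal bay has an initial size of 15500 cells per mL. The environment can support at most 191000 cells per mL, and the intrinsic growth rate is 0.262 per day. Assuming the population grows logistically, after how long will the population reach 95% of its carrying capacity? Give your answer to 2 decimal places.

20.50 days

A = (K − N₀)/N₀ = (191000 − 15500)/15500 = 11.323.
Solve 191000/(1 + 11.323·e^(−0.262t)) = 181450: 1 + 11.323·e^(−0.262t) = 1.0526, so e^(−0.262t) = 0.00464837.
−0.262·t = ln(0.00464837) = -5.3712, so t = 5.3712/0.262 = 20.501.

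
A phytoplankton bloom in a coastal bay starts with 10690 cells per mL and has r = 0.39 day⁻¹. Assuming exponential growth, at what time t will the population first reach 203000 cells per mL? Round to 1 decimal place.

Set N₀·e^(rt) = 203000: e^(0.39·t) = 203000/10690 = 18.99.
0.39·t = ln(18.99) = 2.9439, so t = 2.9439/0.39 = 7.5485.

7.5 days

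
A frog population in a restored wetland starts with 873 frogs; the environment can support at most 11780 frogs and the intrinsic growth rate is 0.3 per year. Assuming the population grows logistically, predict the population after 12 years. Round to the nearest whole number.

A = (K − N₀)/N₀ = (11780 − 873)/873 = 12.494.
N(t) = K/(1 + A·e^(−rt)) = 11780/(1 + 12.494×e^(−0.3×12)).
e^(−3.6) = 0.027324; denominator = 1 + 12.494×0.027324 = 1.3414.
N = 11780/1.3414 = 8782.04.

8782 frogs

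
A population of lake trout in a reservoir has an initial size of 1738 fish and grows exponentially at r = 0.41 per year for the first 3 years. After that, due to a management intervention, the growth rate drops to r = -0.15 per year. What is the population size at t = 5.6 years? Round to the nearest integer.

Phase 1: N(3) = 1738·e^(0.41×3) = 1738·e^1.23 = 5946.1.
Phase 2 runs for 5.6 − 3 = 2.6 years at r = -0.15.
N(5.6) = 5946.1·e^(-0.15×2.6) = 5946.1·e^-0.39 = 4025.85.

4026 fish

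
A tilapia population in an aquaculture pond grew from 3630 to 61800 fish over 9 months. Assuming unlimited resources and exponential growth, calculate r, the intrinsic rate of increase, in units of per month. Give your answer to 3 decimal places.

0.315 per month

From N(t) = N₀·e^(rt): e^(r·9) = 61800/3630 = 17.025.
r·9 = ln(17.025) = 2.8347, so r = 2.8347/9 = 0.31496.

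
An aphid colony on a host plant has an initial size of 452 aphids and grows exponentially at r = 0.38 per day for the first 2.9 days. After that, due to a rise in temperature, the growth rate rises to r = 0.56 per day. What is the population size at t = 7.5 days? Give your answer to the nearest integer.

Phase 1: N(2.9) = 452·e^(0.38×2.9) = 452·e^1.102 = 1360.6.
Phase 2 runs for 7.5 − 2.9 = 4.6 days at r = 0.56.
N(7.5) = 1360.6·e^(0.56×4.6) = 1360.6·e^2.576 = 17884.4.

17884 aphids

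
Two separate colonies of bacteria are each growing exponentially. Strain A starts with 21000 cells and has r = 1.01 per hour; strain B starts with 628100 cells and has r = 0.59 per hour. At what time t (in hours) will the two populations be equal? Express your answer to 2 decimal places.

8.09 hours

Set 21000·e^(1.01t) = 628100·e^(0.59t).
e^((1.01 − 0.59)t) = 628100/21000 → e^(0.42·t) = 29.91.
0.42·t = ln(29.91) = 3.3982, so t = 3.3982/0.42 = 8.0909.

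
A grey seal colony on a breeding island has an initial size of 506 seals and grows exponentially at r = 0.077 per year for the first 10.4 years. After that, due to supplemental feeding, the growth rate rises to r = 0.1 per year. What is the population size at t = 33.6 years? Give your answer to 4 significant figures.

11470 seals

Phase 1: N(10.4) = 506·e^(0.077×10.4) = 506·e^0.8008 = 1127.02.
Phase 2 runs for 33.6 − 10.4 = 23.2 years at r = 0.1.
N(33.6) = 1127.02·e^(0.1×23.2) = 1127.02·e^2.32 = 11468.2.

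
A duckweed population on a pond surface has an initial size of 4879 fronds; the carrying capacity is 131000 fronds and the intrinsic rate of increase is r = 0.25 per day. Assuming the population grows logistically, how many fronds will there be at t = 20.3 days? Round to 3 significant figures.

A = (K − N₀)/N₀ = (131000 − 4879)/4879 = 25.85.
N(t) = K/(1 + A·e^(−rt)) = 131000/(1 + 25.85×e^(−0.25×20.3)).
e^(−5.075) = 0.0062511; denominator = 1 + 25.85×0.0062511 = 1.1616.
N = 131000/1.1616 = 112777.

113000 fronds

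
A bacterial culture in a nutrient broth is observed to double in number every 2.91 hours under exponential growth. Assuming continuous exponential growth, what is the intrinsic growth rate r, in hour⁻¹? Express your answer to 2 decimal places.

r = ln(2)/t_d = 0.6931/2.91 = 0.23819.

0.24 per hour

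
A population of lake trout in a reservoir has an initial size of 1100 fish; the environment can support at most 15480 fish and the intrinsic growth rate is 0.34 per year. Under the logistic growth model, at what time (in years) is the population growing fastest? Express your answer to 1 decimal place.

Logistic growth is fastest at N = K/2 = 7740.
A = (K − N₀)/N₀ = 13.073. Set K/(1 + A·e^(−rt)) = K/2 → A·e^(−rt) = 1.
e^(−0.34t) = 1/13.073 = 0.0764951, so t = ln(13.073)/0.34 = 2.5705/0.34 = 7.5604.

7.6 years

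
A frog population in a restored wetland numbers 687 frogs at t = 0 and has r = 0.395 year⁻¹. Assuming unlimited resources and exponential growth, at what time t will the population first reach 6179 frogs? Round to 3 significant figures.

5.56 years

Set N₀·e^(rt) = 6179: e^(0.395·t) = 6179/687 = 8.9942.
0.395·t = ln(8.9942) = 2.1966, so t = 2.1966/0.395 = 5.561.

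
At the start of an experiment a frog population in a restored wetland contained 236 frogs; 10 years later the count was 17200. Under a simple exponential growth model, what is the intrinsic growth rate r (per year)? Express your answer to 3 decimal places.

0.429 per year

From N(t) = N₀·e^(rt): e^(r·10) = 17200/236 = 72.881.
r·10 = ln(72.881) = 4.2888, so r = 4.2888/10 = 0.42888.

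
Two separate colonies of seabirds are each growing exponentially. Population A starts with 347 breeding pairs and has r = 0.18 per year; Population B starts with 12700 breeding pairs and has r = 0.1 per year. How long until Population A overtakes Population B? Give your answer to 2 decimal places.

45.00 years

Set 347·e^(0.18t) = 12700·e^(0.1t).
e^((0.18 − 0.1)t) = 12700/347 → e^(0.08·t) = 36.599.
0.08·t = ln(36.599) = 3.6, so t = 3.6/0.08 = 45.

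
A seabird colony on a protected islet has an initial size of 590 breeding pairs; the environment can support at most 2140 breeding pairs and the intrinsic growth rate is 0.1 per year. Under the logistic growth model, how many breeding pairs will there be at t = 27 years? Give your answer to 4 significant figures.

1819 breeding pairs

A = (K − N₀)/N₀ = (2140 − 590)/590 = 2.6271.
N(t) = K/(1 + A·e^(−rt)) = 2140/(1 + 2.6271×e^(−0.1×27)).
e^(−2.7) = 0.067206; denominator = 1 + 2.6271×0.067206 = 1.1766.
N = 2140/1.1766 = 1818.87.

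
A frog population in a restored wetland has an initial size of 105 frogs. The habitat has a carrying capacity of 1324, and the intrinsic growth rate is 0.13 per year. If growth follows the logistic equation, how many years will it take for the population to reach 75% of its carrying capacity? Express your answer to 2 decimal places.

27.31 years

A = (K − N₀)/N₀ = (1324 − 105)/105 = 11.61.
Solve 1324/(1 + 11.61·e^(−0.13t)) = 993: 1 + 11.61·e^(−0.13t) = 1.3333, so e^(−0.13t) = 0.0287121.
−0.13·t = ln(0.0287121) = -3.5504, so t = 3.5504/0.13 = 27.311.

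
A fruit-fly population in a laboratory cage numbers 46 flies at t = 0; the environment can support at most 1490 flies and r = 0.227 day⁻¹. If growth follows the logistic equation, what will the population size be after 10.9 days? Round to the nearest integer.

409 flies

A = (K − N₀)/N₀ = (1490 − 46)/46 = 31.391.
N(t) = K/(1 + A·e^(−rt)) = 1490/(1 + 31.391×e^(−0.227×10.9)).
e^(−2.474) = 0.084222; denominator = 1 + 31.391×0.084222 = 3.6438.
N = 1490/3.6438 = 408.91.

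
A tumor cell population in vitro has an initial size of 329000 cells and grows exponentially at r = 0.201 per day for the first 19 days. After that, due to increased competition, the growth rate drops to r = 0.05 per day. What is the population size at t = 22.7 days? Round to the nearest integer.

Phase 1: N(19) = 329000·e^(0.201×19) = 329000·e^3.819 = 1.498879×10^7.
Phase 2 runs for 22.7 − 19 = 3.7 days at r = 0.05.
N(22.7) = 1.498879×10^7·e^(0.05×3.7) = 1.498879×10^7·e^0.185 = 1.803479×10^7.

18034786 cells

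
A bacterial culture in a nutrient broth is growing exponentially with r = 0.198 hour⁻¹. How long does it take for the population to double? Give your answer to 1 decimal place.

3.5 hours

Doubling time t_d = ln(2)/r = 0.6931/0.198 = 3.5007.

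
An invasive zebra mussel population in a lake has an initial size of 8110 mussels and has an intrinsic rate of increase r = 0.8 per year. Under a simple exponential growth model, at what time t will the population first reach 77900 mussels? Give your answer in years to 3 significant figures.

2.83 years

Set N₀·e^(rt) = 77900: e^(0.8·t) = 77900/8110 = 9.6054.
0.8·t = ln(9.6054) = 2.2623, so t = 2.2623/0.8 = 2.8279.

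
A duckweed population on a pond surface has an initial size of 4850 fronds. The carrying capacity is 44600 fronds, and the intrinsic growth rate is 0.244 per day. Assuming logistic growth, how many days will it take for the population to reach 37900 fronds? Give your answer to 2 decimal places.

A = (K − N₀)/N₀ = (44600 − 4850)/4850 = 8.1959.
Solve 44600/(1 + 8.1959·e^(−0.244t)) = 37900: 1 + 8.1959·e^(−0.244t) = 1.1768, so e^(−0.244t) = 0.0215695.
−0.244·t = ln(0.0215695) = -3.8365, so t = 3.8365/0.244 = 15.723.

15.72 days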